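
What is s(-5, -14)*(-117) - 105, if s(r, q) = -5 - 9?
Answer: 1533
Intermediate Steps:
s(r, q) = -14
s(-5, -14)*(-117) - 105 = -14*(-117) - 105 = 1638 - 105 = 1533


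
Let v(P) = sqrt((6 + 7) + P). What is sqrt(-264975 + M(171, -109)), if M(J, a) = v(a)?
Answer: sqrt(-264975 + 4*I*sqrt(6)) ≈ 0.01 + 514.76*I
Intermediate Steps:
v(P) = sqrt(13 + P)
M(J, a) = sqrt(13 + a)
sqrt(-264975 + M(171, -109)) = sqrt(-264975 + sqrt(13 - 109)) = sqrt(-264975 + sqrt(-96)) = sqrt(-264975 + 4*I*sqrt(6))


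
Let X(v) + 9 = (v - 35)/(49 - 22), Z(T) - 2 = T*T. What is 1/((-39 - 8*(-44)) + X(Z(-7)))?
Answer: 27/8224 ≈ 0.0032831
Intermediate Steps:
Z(T) = 2 + T**2 (Z(T) = 2 + T*T = 2 + T**2)
X(v) = -278/27 + v/27 (X(v) = -9 + (v - 35)/(49 - 22) = -9 + (-35 + v)/27 = -9 + (-35 + v)*(1/27) = -9 + (-35/27 + v/27) = -278/27 + v/27)
1/((-39 - 8*(-44)) + X(Z(-7))) = 1/((-39 - 8*(-44)) + (-278/27 + (2 + (-7)**2)/27)) = 1/((-39 + 352) + (-278/27 + (2 + 49)/27)) = 1/(313 + (-278/27 + (1/27)*51)) = 1/(313 + (-278/27 + 17/9)) = 1/(313 - 227/27) = 1/(8224/27) = 27/8224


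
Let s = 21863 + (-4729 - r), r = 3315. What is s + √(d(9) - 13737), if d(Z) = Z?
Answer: 13819 + 4*I*√858 ≈ 13819.0 + 117.17*I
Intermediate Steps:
s = 13819 (s = 21863 + (-4729 - 1*3315) = 21863 + (-4729 - 3315) = 21863 - 8044 = 13819)
s + √(d(9) - 13737) = 13819 + √(9 - 13737) = 13819 + √(-13728) = 13819 + 4*I*√858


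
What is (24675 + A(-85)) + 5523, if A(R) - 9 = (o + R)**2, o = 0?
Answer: 37432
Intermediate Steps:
A(R) = 9 + R**2 (A(R) = 9 + (0 + R)**2 = 9 + R**2)
(24675 + A(-85)) + 5523 = (24675 + (9 + (-85)**2)) + 5523 = (24675 + (9 + 7225)) + 5523 = (24675 + 7234) + 5523 = 31909 + 5523 = 37432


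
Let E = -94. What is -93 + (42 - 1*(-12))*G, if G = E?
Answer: -5169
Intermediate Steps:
G = -94
-93 + (42 - 1*(-12))*G = -93 + (42 - 1*(-12))*(-94) = -93 + (42 + 12)*(-94) = -93 + 54*(-94) = -93 - 5076 = -5169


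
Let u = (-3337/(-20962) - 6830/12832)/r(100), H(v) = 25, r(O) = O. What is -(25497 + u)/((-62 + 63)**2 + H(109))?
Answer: -280617587371/286153600 ≈ -980.65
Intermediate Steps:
u = -533777/143076800 (u = (-3337/(-20962) - 6830/12832)/100 = (-3337*(-1/20962) - 6830*1/12832)*(1/100) = (71/446 - 3415/6416)*(1/100) = -533777/1430768*1/100 = -533777/143076800 ≈ -0.0037307)
-(25497 + u)/((-62 + 63)**2 + H(109)) = -(25497 - 533777/143076800)/((-62 + 63)**2 + 25) = -3648028635823/(143076800*(1**2 + 25)) = -3648028635823/(143076800*(1 + 25)) = -3648028635823/(143076800*26) = -1*280617587371/286153600 = -280617587371/286153600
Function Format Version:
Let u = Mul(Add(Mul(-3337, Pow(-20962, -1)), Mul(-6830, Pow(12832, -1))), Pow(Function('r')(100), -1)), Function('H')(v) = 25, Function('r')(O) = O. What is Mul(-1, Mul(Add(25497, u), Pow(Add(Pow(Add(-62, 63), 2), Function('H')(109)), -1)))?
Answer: Rational(-280617587371, 286153600) ≈ -980.65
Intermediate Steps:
u = Rational(-533777, 143076800) (u = Mul(Add(Mul(-3337, Pow(-20962, -1)), Mul(-6830, Pow(12832, -1))), Pow(100, -1)) = Mul(Add(Mul(-3337, Rational(-1, 20962)), Mul(-6830, Rational(1, 12832))), Rational(1, 100)) = Mul(Add(Rational(71, 446), Rational(-3415, 6416)), Rational(1, 100)) = Mul(Rational(-533777, 1430768), Rational(1, 100)) = Rational(-533777, 143076800) ≈ -0.0037307)
Mul(-1, Mul(Add(25497, u), Pow(Add(Pow(Add(-62, 63), 2), Function('H')(109)), -1))) = Mul(-1, Mul(Add(25497, Rational(-533777, 143076800)), Pow(Add(Pow(Add(-62, 63), 2), 25), -1))) = Mul(-1, Mul(Rational(3648028635823, 143076800), Pow(Add(Pow(1, 2), 25), -1))) = Mul(-1, Mul(Rational(3648028635823, 143076800), Pow(Add(1, 25), -1))) = Mul(-1, Mul(Rational(3648028635823, 143076800), Pow(26, -1))) = Mul(-1, Mul(Rational(3648028635823, 143076800), Rational(1, 26))) = Mul(-1, Rational(280617587371, 286153600)) = Rational(-280617587371, 286153600)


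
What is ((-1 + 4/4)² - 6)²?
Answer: 36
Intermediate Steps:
((-1 + 4/4)² - 6)² = ((-1 + 4*(¼))² - 6)² = ((-1 + 1)² - 6)² = (0² - 6)² = (0 - 6)² = (-6)² = 36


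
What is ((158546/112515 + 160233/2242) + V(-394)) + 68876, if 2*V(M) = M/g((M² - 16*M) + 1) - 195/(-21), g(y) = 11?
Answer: 669499713730997/9711957255 ≈ 68936.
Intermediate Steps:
V(M) = 65/14 + M/22 (V(M) = (M/11 - 195/(-21))/2 = (M*(1/11) - 195*(-1/21))/2 = (M/11 + 65/7)/2 = (65/7 + M/11)/2 = 65/14 + M/22)
((158546/112515 + 160233/2242) + V(-394)) + 68876 = ((158546/112515 + 160233/2242) + (65/14 + (1/22)*(-394))) + 68876 = ((158546*(1/112515) + 160233*(1/2242)) + (65/14 - 197/11)) + 68876 = ((158546/112515 + 160233/2242) - 2043/154) + 68876 = (18384076127/252258630 - 2043/154) + 68876 = 578945835617/9711957255 + 68876 = 669499713730997/9711957255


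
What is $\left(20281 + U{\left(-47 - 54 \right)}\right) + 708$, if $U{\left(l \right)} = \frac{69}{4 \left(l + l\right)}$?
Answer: $\frac{16959043}{808} \approx 20989.0$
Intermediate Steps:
$U{\left(l \right)} = \frac{69}{8 l}$ ($U{\left(l \right)} = \frac{69}{4 \cdot 2 l} = \frac{69}{8 l}$)
$\left(20281 + U{\left(-47 - 54 \right)}\right) + 708 = \left(20281 + \frac{69}{8 \left(-47 - 54\right)}\right) + 708 = \left(20281 + \frac{69}{8 \left(-101\right)}\right) + 708 = \left(20281 + \frac{69}{8} \left(- \frac{1}{101}\right)\right) + 708 = \left(20281 - \frac{69}{808}\right) + 708 = \frac{16386979}{808} + 708 = \frac{16959043}{808}$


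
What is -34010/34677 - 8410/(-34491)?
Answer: -293801780/398681469 ≈ -0.73693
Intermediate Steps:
-34010/34677 - 8410/(-34491) = -34010*1/34677 - 8410*(-1/34491) = -34010/34677 + 8410/34491 = -293801780/398681469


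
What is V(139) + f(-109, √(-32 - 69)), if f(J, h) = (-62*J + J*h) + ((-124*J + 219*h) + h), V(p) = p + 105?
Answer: 20518 + 111*I*√101 ≈ 20518.0 + 1115.5*I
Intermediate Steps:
V(p) = 105 + p
f(J, h) = -186*J + 220*h + J*h (f(J, h) = (-62*J + J*h) + (-124*J + 220*h) = -186*J + 220*h + J*h)
V(139) + f(-109, √(-32 - 69)) = (105 + 139) + (-186*(-109) + 220*√(-32 - 69) - 109*√(-32 - 69)) = 244 + (20274 + 220*√(-101) - 109*I*√101) = 244 + (20274 + 220*(I*√101) - 109*I*√101) = 244 + (20274 + 220*I*√101 - 109*I*√101) = 244 + (20274 + 111*I*√101) = 20518 + 111*I*√101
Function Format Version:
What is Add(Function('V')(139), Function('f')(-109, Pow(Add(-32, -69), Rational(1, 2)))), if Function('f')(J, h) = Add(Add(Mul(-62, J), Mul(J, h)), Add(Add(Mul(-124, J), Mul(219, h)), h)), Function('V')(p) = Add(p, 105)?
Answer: Add(20518, Mul(111, I, Pow(101, Rational(1, 2)))) ≈ Add(20518., Mul(1115.5, I))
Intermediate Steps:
Function('V')(p) = Add(105, p)
Function('f')(J, h) = Add(Mul(-186, J), Mul(220, h), Mul(J, h)) (Function('f')(J, h) = Add(Add(Mul(-62, J), Mul(J, h)), Add(Mul(-124, J), Mul(220, h))) = Add(Mul(-186, J), Mul(220, h), Mul(J, h)))
Add(Function('V')(139), Function('f')(-109, Pow(Add(-32, -69), Rational(1, 2)))) = Add(Add(105, 139), Add(Mul(-186, -109), Mul(220, Pow(Add(-32, -69), Rational(1, 2))), Mul(-109, Pow(Add(-32, -69), Rational(1, 2))))) = Add(244, Add(20274, Mul(220, Pow(-101, Rational(1, 2))), Mul(-109, Pow(-101, Rational(1, 2))))) = Add(244, Add(20274, Mul(220, Mul(I, Pow(101, Rational(1, 2)))), Mul(-109, Mul(I, Pow(101, Rational(1, 2)))))) = Add(244, Add(20274, Mul(220, I, Pow(101, Rational(1, 2))), Mul(-109, I, Pow(101, Rational(1, 2))))) = Add(244, Add(20274, Mul(111, I, Pow(101, Rational(1, 2))))) = Add(20518, Mul(111, I, Pow(101, Rational(1, 2))))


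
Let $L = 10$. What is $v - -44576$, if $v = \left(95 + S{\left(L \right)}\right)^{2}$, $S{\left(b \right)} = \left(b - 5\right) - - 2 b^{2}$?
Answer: $134576$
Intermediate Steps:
$S{\left(b \right)} = -5 + b + 2 b^{2}$ ($S{\left(b \right)} = \left(-5 + b\right) + 2 b^{2} = -5 + b + 2 b^{2}$)
$v = 90000$ ($v = \left(95 + \left(-5 + 10 + 2 \cdot 10^{2}\right)\right)^{2} = \left(95 + \left(-5 + 10 + 2 \cdot 100\right)\right)^{2} = \left(95 + \left(-5 + 10 + 200\right)\right)^{2} = \left(95 + 205\right)^{2} = 300^{2} = 90000$)
$v - -44576 = 90000 - -44576 = 90000 + 44576 = 134576$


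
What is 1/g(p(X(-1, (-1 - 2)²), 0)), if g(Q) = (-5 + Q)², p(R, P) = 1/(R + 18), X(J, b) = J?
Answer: 289/7056 ≈ 0.040958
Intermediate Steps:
p(R, P) = 1/(18 + R)
1/g(p(X(-1, (-1 - 2)²), 0)) = 1/((-5 + 1/(18 - 1))²) = 1/((-5 + 1/17)²) = 1/((-84/17)²) = 1/(7056/289) = 289/7056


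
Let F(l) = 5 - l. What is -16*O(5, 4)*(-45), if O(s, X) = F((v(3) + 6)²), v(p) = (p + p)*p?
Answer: -411120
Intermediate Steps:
v(p) = 2*p² (v(p) = (2*p)*p = 2*p²)
O(s, X) = -571 (O(s, X) = 5 - (2*3² + 6)² = 5 - (2*9 + 6)² = 5 - (18 + 6)² = 5 - 1*24² = 5 - 1*576 = 5 - 576 = -571)
-16*O(5, 4)*(-45) = -16*(-571)*(-45) = 9136*(-45) = -411120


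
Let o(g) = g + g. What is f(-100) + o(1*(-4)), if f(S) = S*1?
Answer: -108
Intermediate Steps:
f(S) = S
o(g) = 2*g
f(-100) + o(1*(-4)) = -100 + 2*(1*(-4)) = -100 + 2*(-4) = -100 - 8 = -108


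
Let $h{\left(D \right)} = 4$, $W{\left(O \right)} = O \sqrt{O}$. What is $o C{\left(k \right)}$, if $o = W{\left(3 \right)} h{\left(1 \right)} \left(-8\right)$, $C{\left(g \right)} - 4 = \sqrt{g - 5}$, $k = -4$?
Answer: $\sqrt{3} \left(-384 - 288 i\right) \approx -665.11 - 498.83 i$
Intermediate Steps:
$W{\left(O \right)} = O^{\frac{3}{2}}$
$C{\left(g \right)} = 4 + \sqrt{-5 + g}$ ($C{\left(g \right)} = 4 + \sqrt{g - 5} = 4 + \sqrt{-5 + g}$)
$o = - 96 \sqrt{3}$ ($o = 3^{\frac{3}{2}} \cdot 4 \left(-8\right) = 3 \sqrt{3} \cdot 4 \left(-8\right) = 12 \sqrt{3} \left(-8\right) = - 96 \sqrt{3} \approx -166.28$)
$o C{\left(k \right)} = - 96 \sqrt{3} \left(4 + \sqrt{-5 - 4}\right) = - 96 \sqrt{3} \left(4 + \sqrt{-9}\right) = - 96 \sqrt{3} \left(4 + 3 i\right)$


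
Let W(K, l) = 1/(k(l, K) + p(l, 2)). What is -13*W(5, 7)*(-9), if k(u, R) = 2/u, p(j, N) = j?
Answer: 273/17 ≈ 16.059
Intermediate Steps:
W(K, l) = 1/(l + 2/l) (W(K, l) = 1/(2/l + l) = 1/(l + 2/l))
-13*W(5, 7)*(-9) = -91/(2 + 7²)*(-9) = -91/(2 + 49)*(-9) = -91/51*(-9) = 273/17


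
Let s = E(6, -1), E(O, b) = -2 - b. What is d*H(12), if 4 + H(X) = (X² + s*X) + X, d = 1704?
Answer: 238560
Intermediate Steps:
s = -1 (s = -2 - 1*(-1) = -2 + 1 = -1)
H(X) = -4 + X² (H(X) = -4 + ((X² - X) + X) = -4 + X²)
d*H(12) = 1704*(-4 + 12²) = 1704*(-4 + 144) = 1704*140 = 238560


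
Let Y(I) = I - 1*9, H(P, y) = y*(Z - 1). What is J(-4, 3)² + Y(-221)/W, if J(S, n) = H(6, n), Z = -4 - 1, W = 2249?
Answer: 728446/2249 ≈ 323.90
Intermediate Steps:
Z = -5
H(P, y) = -6*y (H(P, y) = y*(-5 - 1) = y*(-6) = -6*y)
J(S, n) = -6*n
Y(I) = -9 + I (Y(I) = I - 9 = -9 + I)
J(-4, 3)² + Y(-221)/W = (-6*3)² + (-9 - 221)/2249 = (-18)² - 230*1/2249 = 324 - 230/2249 = 728446/2249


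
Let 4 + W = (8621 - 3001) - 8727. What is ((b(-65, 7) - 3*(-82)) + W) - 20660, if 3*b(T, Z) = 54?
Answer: -23507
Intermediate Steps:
b(T, Z) = 18 (b(T, Z) = (⅓)*54 = 18)
W = -3111 (W = -4 + ((8621 - 3001) - 8727) = -4 + (5620 - 8727) = -4 - 3107 = -3111)
((b(-65, 7) - 3*(-82)) + W) - 20660 = ((18 - 3*(-82)) - 3111) - 20660 = ((18 - 1*(-246)) - 3111) - 20660 = ((18 + 246) - 3111) - 20660 = (264 - 3111) - 20660 = -2847 - 20660 = -23507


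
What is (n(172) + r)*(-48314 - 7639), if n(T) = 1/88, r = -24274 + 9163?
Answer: 74404452951/88 ≈ 8.4551e+8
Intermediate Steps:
r = -15111
n(T) = 1/88
(n(172) + r)*(-48314 - 7639) = (1/88 - 15111)*(-48314 - 7639) = -1329767/88*(-55953) = 74404452951/88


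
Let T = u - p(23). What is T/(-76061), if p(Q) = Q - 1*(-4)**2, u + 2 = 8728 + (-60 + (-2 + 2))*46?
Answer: -5959/76061 ≈ -0.078345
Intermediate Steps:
u = 5966 (u = -2 + (8728 + (-60 + (-2 + 2))*46) = -2 + (8728 + (-60 + 0)*46) = -2 + (8728 - 60*46) = -2 + (8728 - 2760) = -2 + 5968 = 5966)
p(Q) = -16 + Q (p(Q) = Q - 1*16 = Q - 16 = -16 + Q)
T = 5959 (T = 5966 - (-16 + 23) = 5966 - 1*7 = 5966 - 7 = 5959)
T/(-76061) = 5959/(-76061) = 5959*(-1/76061) = -5959/76061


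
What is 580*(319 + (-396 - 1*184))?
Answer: -151380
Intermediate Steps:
580*(319 + (-396 - 1*184)) = 580*(319 + (-396 - 184)) = 580*(319 - 580) = 580*(-261) = -151380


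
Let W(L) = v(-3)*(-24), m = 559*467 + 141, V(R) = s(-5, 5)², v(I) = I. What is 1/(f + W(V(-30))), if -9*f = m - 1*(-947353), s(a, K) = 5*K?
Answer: -1/134211 ≈ -7.4510e-6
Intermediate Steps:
V(R) = 625 (V(R) = (5*5)² = 25² = 625)
m = 261194 (m = 261053 + 141 = 261194)
W(L) = 72 (W(L) = -3*(-24) = 72)
f = -134283 (f = -(261194 - 1*(-947353))/9 = -(261194 + 947353)/9 = -⅑*1208547 = -134283)
1/(f + W(V(-30))) = 1/(-134283 + 72) = 1/(-134211) = -1/134211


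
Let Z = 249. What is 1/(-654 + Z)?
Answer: -1/405 ≈ -0.0024691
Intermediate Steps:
1/(-654 + Z) = 1/(-654 + 249) = 1/(-405) = -1/405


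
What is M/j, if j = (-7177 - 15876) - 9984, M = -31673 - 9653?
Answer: 41326/33037 ≈ 1.2509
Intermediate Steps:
M = -41326
j = -33037 (j = -23053 - 9984 = -33037)
M/j = -41326/(-33037) = -41326*(-1/33037) = 41326/33037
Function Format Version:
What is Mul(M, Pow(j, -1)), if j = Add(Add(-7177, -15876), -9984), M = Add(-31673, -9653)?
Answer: Rational(41326, 33037) ≈ 1.2509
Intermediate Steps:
M = -41326
j = -33037 (j = Add(-23053, -9984) = -33037)
Mul(M, Pow(j, -1)) = Mul(-41326, Pow(-33037, -1)) = Mul(-41326, Rational(-1, 33037)) = Rational(41326, 33037)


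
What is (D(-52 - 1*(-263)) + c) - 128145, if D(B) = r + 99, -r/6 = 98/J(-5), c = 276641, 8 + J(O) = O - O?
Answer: 297337/2 ≈ 1.4867e+5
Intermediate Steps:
J(O) = -8 (J(O) = -8 + (O - O) = -8 + 0 = -8)
r = 147/2 (r = -588/(-8) = -588*(-1)/8 = -6*(-49/4) = 147/2 ≈ 73.500)
D(B) = 345/2 (D(B) = 147/2 + 99 = 345/2)
(D(-52 - 1*(-263)) + c) - 128145 = (345/2 + 276641) - 128145 = 553627/2 - 128145 = 297337/2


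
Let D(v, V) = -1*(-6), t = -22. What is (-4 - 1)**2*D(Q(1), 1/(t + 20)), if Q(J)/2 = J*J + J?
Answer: 150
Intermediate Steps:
Q(J) = 2*J + 2*J**2 (Q(J) = 2*(J*J + J) = 2*(J**2 + J) = 2*(J + J**2) = 2*J + 2*J**2)
D(v, V) = 6
(-4 - 1)**2*D(Q(1), 1/(t + 20)) = (-4 - 1)**2*6 = (-5)**2*6 = 25*6 = 150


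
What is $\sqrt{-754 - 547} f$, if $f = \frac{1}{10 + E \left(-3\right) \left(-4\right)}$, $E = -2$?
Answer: $- \frac{i \sqrt{1301}}{14} \approx - 2.5764 i$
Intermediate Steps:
$f = - \frac{1}{14}$ ($f = \frac{1}{10 + \left(-2\right) \left(-3\right) \left(-4\right)} = \frac{1}{10 + 6 \left(-4\right)} = \frac{1}{10 - 24} = \frac{1}{-14} = - \frac{1}{14} \approx -0.071429$)
$\sqrt{-754 - 547} f = \sqrt{-754 - 547} \left(- \frac{1}{14}\right) = \sqrt{-1301} \left(- \frac{1}{14}\right) = i \sqrt{1301} \left(- \frac{1}{14}\right) = - \frac{i \sqrt{1301}}{14}$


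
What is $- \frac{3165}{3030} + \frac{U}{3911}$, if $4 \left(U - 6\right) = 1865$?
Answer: $- \frac{1459653}{1580044} \approx -0.92381$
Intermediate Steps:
$U = \frac{1889}{4}$ ($U = 6 + \frac{1}{4} \cdot 1865 = 6 + \frac{1865}{4} = \frac{1889}{4} \approx 472.25$)
$- \frac{3165}{3030} + \frac{U}{3911} = - \frac{3165}{3030} + \frac{1889}{4 \cdot 3911} = \left(-3165\right) \frac{1}{3030} + \frac{1889}{4} \cdot \frac{1}{3911} = - \frac{211}{202} + \frac{1889}{15644} = - \frac{1459653}{1580044}$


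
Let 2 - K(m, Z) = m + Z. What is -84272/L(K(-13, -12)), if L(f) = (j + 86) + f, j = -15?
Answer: -42136/49 ≈ -859.92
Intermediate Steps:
K(m, Z) = 2 - Z - m (K(m, Z) = 2 - (m + Z) = 2 - (Z + m) = 2 + (-Z - m) = 2 - Z - m)
L(f) = 71 + f (L(f) = (-15 + 86) + f = 71 + f)
-84272/L(K(-13, -12)) = -84272/(71 + (2 - 1*(-12) - 1*(-13))) = -84272/(71 + (2 + 12 + 13)) = -84272/(71 + 27) = -84272/98 = -84272*1/98 = -42136/49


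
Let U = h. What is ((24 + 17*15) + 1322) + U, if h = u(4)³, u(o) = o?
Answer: 1665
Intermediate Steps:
h = 64 (h = 4³ = 64)
U = 64
((24 + 17*15) + 1322) + U = ((24 + 17*15) + 1322) + 64 = ((24 + 255) + 1322) + 64 = (279 + 1322) + 64 = 1601 + 64 = 1665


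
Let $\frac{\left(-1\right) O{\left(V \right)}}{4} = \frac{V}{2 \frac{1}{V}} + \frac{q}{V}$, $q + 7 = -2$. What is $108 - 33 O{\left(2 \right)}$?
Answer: $-222$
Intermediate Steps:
$q = -9$ ($q = -7 - 2 = -9$)
$O{\left(V \right)} = - 2 V^{2} + \frac{36}{V}$ ($O{\left(V \right)} = - 4 \left(\frac{V}{2 \frac{1}{V}} - \frac{9}{V}\right) = - 4 \left(V \frac{V}{2} - \frac{9}{V}\right) = - 4 \left(\frac{V^{2}}{2} - \frac{9}{V}\right) = - 2 V^{2} + \frac{36}{V}$)
$108 - 33 O{\left(2 \right)} = 108 - 33 \frac{2 \left(18 - 2^{3}\right)}{2} = 108 - 33 \cdot 2 \cdot \frac{1}{2} \left(18 - 8\right) = 108 - 33 \cdot 2 \cdot \frac{1}{2} \cdot 10 = 108 - 330 = -222$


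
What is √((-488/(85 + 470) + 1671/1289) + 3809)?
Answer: 2*√487405396875390/715395 ≈ 61.720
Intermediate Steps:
√((-488/(85 + 470) + 1671/1289) + 3809) = √((-488/555 + 1671*(1/1289)) + 3809) = √((-488*1/555 + 1671/1289) + 3809) = √((-488/555 + 1671/1289) + 3809) = √(298373/715395 + 3809) = √(2725237928/715395) = 2*√487405396875390/715395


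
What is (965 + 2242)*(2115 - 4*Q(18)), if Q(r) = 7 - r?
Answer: 6923913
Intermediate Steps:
(965 + 2242)*(2115 - 4*Q(18)) = (965 + 2242)*(2115 - 4*(7 - 1*18)) = 3207*(2115 - 4*(7 - 18)) = 3207*(2115 - 4*(-11)) = 3207*(2115 + 44) = 3207*2159 = 6923913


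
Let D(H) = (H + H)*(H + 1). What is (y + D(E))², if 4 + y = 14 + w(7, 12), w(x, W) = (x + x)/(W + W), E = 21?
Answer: 125776225/144 ≈ 8.7345e+5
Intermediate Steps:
D(H) = 2*H*(1 + H) (D(H) = (2*H)*(1 + H) = 2*H*(1 + H))
w(x, W) = x/W (w(x, W) = (2*x)/((2*W)) = (2*x)*(1/(2*W)) = x/W)
y = 127/12 (y = -4 + (14 + 7/12) = -4 + 175/12 = 127/12 ≈ 10.583)
(y + D(E))² = (127/12 + 2*21*(1 + 21))² = (127/12 + 2*21*22)² = (127/12 + 924)² = (11215/12)² = 125776225/144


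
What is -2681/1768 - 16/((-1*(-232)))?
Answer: -81285/51272 ≈ -1.5854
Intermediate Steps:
-2681/1768 - 16/((-1*(-232))) = -2681*1/1768 - 16/232 = -2681/1768 - 16*1/232 = -2681/1768 - 2/29 = -81285/51272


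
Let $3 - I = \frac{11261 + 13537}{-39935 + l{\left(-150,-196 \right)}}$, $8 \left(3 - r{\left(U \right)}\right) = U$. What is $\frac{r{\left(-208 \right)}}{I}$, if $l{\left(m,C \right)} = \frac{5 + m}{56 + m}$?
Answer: $\frac{108858605}{13592247} \approx 8.0089$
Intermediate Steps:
$l{\left(m,C \right)} = \frac{5 + m}{56 + m}$
$r{\left(U \right)} = 3 - \frac{U}{8}$
$I = \frac{13592247}{3753745}$ ($I = 3 - \frac{11261 + 13537}{-39935 + \frac{5 - 150}{56 - 150}} = 3 - \frac{24798}{-39935 + \frac{1}{-94} \left(-145\right)} = 3 - \frac{24798}{-39935 - - \frac{145}{94}} = 3 - \frac{24798}{-39935 + \frac{145}{94}} = 3 - \frac{24798}{- \frac{3753745}{94}} = 3 - 24798 \left(- \frac{94}{3753745}\right) = 3 - - \frac{2331012}{3753745} = 3 + \frac{2331012}{3753745} = \frac{13592247}{3753745} \approx 3.621$)
$\frac{r{\left(-208 \right)}}{I} = \frac{3 - -26}{\frac{13592247}{3753745}} = \left(3 + 26\right) \frac{3753745}{13592247} = 29 \cdot \frac{3753745}{13592247} = \frac{108858605}{13592247}$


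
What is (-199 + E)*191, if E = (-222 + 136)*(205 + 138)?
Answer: -5672127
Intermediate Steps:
E = -29498 (E = -86*343 = -29498)
(-199 + E)*191 = (-199 - 29498)*191 = -29697*191 = -5672127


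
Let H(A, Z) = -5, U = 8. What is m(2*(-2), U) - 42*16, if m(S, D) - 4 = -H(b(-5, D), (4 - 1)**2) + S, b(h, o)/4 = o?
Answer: -667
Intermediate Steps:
b(h, o) = 4*o
m(S, D) = 9 + S (m(S, D) = 4 + (-1*(-5) + S) = 4 + (5 + S) = 9 + S)
m(2*(-2), U) - 42*16 = (9 + 2*(-2)) - 42*16 = (9 - 4) - 672 = 5 - 672 = -667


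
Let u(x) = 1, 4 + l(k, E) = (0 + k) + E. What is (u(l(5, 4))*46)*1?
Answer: 46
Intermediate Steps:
l(k, E) = -4 + E + k (l(k, E) = -4 + ((0 + k) + E) = -4 + (k + E) = -4 + (E + k) = -4 + E + k)
(u(l(5, 4))*46)*1 = (1*46)*1 = 46*1 = 46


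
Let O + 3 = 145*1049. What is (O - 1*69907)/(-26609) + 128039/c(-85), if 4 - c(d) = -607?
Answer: 3356768606/16258099 ≈ 206.47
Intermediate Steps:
c(d) = 611 (c(d) = 4 - 1*(-607) = 4 + 607 = 611)
O = 152102 (O = -3 + 145*1049 = -3 + 152105 = 152102)
(O - 1*69907)/(-26609) + 128039/c(-85) = (152102 - 1*69907)/(-26609) + 128039/611 = (152102 - 69907)*(-1/26609) + 128039*(1/611) = 82195*(-1/26609) + 128039/611 = -82195/26609 + 128039/611 = 3356768606/16258099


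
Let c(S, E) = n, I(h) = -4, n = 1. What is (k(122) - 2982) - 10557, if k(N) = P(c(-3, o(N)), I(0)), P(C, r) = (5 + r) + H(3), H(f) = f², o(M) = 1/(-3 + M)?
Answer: -13529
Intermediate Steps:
c(S, E) = 1
P(C, r) = 14 + r (P(C, r) = (5 + r) + 3² = (5 + r) + 9 = 14 + r)
k(N) = 10 (k(N) = 14 - 4 = 10)
(k(122) - 2982) - 10557 = (10 - 2982) - 10557 = -2972 - 10557 = -13529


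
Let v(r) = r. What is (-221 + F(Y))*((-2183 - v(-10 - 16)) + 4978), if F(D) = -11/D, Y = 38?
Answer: -23721789/38 ≈ -6.2426e+5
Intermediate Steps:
(-221 + F(Y))*((-2183 - v(-10 - 16)) + 4978) = (-221 - 11/38)*((-2183 - (-10 - 16)) + 4978) = (-221 - 11*1/38)*((-2183 - 1*(-26)) + 4978) = (-221 - 11/38)*((-2183 + 26) + 4978) = -8409*(-2157 + 4978)/38 = -8409/38*2821 = -23721789/38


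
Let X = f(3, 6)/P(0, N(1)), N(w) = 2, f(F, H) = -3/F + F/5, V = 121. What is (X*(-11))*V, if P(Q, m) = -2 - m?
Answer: -1331/10 ≈ -133.10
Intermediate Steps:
f(F, H) = -3/F + F/5 (f(F, H) = -3/F + F*(⅕) = -3/F + F/5)
X = ⅒ (X = (-3/3 + (⅕)*3)/(-2 - 1*2) = (-3*⅓ + ⅗)/(-2 - 2) = (-1 + ⅗)/(-4) = -⅖*(-¼) = ⅒ ≈ 0.10000)
(X*(-11))*V = ((⅒)*(-11))*121 = -11/10*121 = -1331/10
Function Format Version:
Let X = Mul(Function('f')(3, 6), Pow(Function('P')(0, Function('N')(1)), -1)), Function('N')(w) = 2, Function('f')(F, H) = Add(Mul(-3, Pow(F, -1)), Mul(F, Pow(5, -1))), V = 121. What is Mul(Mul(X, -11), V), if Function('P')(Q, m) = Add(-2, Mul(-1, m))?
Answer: Rational(-1331, 10) ≈ -133.10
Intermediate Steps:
Function('f')(F, H) = Add(Mul(-3, Pow(F, -1)), Mul(Rational(1, 5), F)) (Function('f')(F, H) = Add(Mul(-3, Pow(F, -1)), Mul(F, Rational(1, 5))) = Add(Mul(-3, Pow(F, -1)), Mul(Rational(1, 5), F)))
X = Rational(1, 10) (X = Mul(Add(Mul(-3, Pow(3, -1)), Mul(Rational(1, 5), 3)), Pow(Add(-2, Mul(-1, 2)), -1)) = Mul(Add(Mul(-3, Rational(1, 3)), Rational(3, 5)), Pow(Add(-2, -2), -1)) = Mul(Add(-1, Rational(3, 5)), Pow(-4, -1)) = Mul(Rational(-2, 5), Rational(-1, 4)) = Rational(1, 10) ≈ 0.10000)
Mul(Mul(X, -11), V) = Mul(Mul(Rational(1, 10), -11), 121) = Mul(Rational(-11, 10), 121) = Rational(-1331, 10)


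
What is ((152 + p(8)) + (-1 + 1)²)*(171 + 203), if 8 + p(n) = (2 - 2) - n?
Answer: 50864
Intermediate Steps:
p(n) = -8 - n (p(n) = -8 + ((2 - 2) - n) = -8 + (0 - n) = -8 - n)
((152 + p(8)) + (-1 + 1)²)*(171 + 203) = ((152 + (-8 - 1*8)) + (-1 + 1)²)*(171 + 203) = ((152 + (-8 - 8)) + 0²)*374 = ((152 - 16) + 0)*374 = (136 + 0)*374 = 136*374 = 50864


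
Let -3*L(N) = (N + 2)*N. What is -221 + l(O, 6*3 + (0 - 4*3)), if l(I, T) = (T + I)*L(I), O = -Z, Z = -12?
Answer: -1229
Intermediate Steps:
L(N) = -N*(2 + N)/3 (L(N) = -(N + 2)*N/3 = -(2 + N)*N/3 = -N*(2 + N)/3)
O = 12 (O = -1*(-12) = 12)
l(I, T) = -I*(2 + I)*(I + T)/3 (l(I, T) = (T + I)*(-I*(2 + I)/3) = (I + T)*(-I*(2 + I)/3) = -I*(2 + I)*(I + T)/3)
-221 + l(O, 6*3 + (0 - 4*3)) = -221 - ⅓*12*(2 + 12)*(12 + (6*3 + (0 - 4*3))) = -221 - ⅓*12*14*(12 + (18 + (0 - 12))) = -221 - ⅓*12*14*(12 + (18 - 12)) = -221 - ⅓*12*14*(12 + 6) = -221 - ⅓*12*14*18 = -221 - 1008 = -1229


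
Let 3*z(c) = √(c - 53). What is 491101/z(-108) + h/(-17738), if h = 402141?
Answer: -402141/17738 - 1473303*I*√161/161 ≈ -22.671 - 1.1611e+5*I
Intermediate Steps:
z(c) = √(-53 + c)/3 (z(c) = √(c - 53)/3 = √(-53 + c)/3)
491101/z(-108) + h/(-17738) = 491101/((√(-53 - 108)/3)) + 402141/(-17738) = 491101/((√(-161)/3)) + 402141*(-1/17738) = 491101/(((I*√161)/3)) - 402141/17738 = 491101/((I*√161/3)) - 402141/17738 = 491101*(-3*I*√161/161) - 402141/17738 = -1473303*I*√161/161 - 402141/17738 = -402141/17738 - 1473303*I*√161/161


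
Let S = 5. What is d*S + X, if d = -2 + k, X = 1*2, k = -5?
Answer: -33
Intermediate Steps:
X = 2
d = -7 (d = -2 - 5 = -7)
d*S + X = -7*5 + 2 = -35 + 2 = -33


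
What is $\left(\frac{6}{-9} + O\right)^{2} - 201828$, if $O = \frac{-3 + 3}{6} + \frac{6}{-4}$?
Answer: $- \frac{7265639}{36} \approx -2.0182 \cdot 10^{5}$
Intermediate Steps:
$O = - \frac{3}{2}$ ($O = 0 \cdot \frac{1}{6} + 6 \left(- \frac{1}{4}\right) = 0 - \frac{3}{2} = - \frac{3}{2} \approx -1.5$)
$\left(\frac{6}{-9} + O\right)^{2} - 201828 = \left(\frac{6}{-9} - \frac{3}{2}\right)^{2} - 201828 = \left(6 \left(- \frac{1}{9}\right) - \frac{3}{2}\right)^{2} - 201828 = \left(- \frac{2}{3} - \frac{3}{2}\right)^{2} - 201828 = \left(- \frac{13}{6}\right)^{2} - 201828 = \frac{169}{36} - 201828 = - \frac{7265639}{36}$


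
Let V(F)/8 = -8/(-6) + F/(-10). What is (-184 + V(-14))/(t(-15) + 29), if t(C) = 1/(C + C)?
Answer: -4864/869 ≈ -5.5972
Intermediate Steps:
t(C) = 1/(2*C)
V(F) = 32/3 - 4*F/5 (V(F) = 8*(-8/(-6) + F/(-10)) = 8*(-8*(-⅙) + F*(-⅒)) = 8*(4/3 - F/10) = 32/3 - 4*F/5)
(-184 + V(-14))/(t(-15) + 29) = (-184 + (32/3 - ⅘*(-14)))/((½)/(-15) + 29) = (-184 + (32/3 + 56/5))/((½)*(-1/15) + 29) = (-184 + 328/15)/(-1/30 + 29) = -2432/(15*869/30) = -2432/15*30/869 = -4864/869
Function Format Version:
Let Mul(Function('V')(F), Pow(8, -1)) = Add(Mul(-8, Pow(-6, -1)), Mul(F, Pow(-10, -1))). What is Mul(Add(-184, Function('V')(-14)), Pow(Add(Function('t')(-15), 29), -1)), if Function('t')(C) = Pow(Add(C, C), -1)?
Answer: Rational(-4864, 869) ≈ -5.5972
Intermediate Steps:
Function('t')(C) = Mul(Rational(1, 2), Pow(C, -1)) (Function('t')(C) = Pow(Mul(2, C), -1) = Mul(Rational(1, 2), Pow(C, -1)))
Function('V')(F) = Add(Rational(32, 3), Mul(Rational(-4, 5), F)) (Function('V')(F) = Mul(8, Add(Mul(-8, Pow(-6, -1)), Mul(F, Pow(-10, -1)))) = Mul(8, Add(Mul(-8, Rational(-1, 6)), Mul(F, Rational(-1, 10)))) = Mul(8, Add(Rational(4, 3), Mul(Rational(-1, 10), F))) = Add(Rational(32, 3), Mul(Rational(-4, 5), F)))
Mul(Add(-184, Function('V')(-14)), Pow(Add(Function('t')(-15), 29), -1)) = Mul(Add(-184, Add(Rational(32, 3), Mul(Rational(-4, 5), -14))), Pow(Add(Mul(Rational(1, 2), Pow(-15, -1)), 29), -1)) = Mul(Add(-184, Add(Rational(32, 3), Rational(56, 5))), Pow(Add(Mul(Rational(1, 2), Rational(-1, 15)), 29), -1)) = Mul(Add(-184, Rational(328, 15)), Pow(Add(Rational(-1, 30), 29), -1)) = Mul(Rational(-2432, 15), Pow(Rational(869, 30), -1)) = Mul(Rational(-2432, 15), Rational(30, 869)) = Rational(-4864, 869)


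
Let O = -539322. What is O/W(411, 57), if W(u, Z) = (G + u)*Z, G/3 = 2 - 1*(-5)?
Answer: -89887/4104 ≈ -21.902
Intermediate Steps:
G = 21 (G = 3*(2 - 1*(-5)) = 3*(2 + 5) = 3*7 = 21)
W(u, Z) = Z*(21 + u) (W(u, Z) = (21 + u)*Z = Z*(21 + u))
O/W(411, 57) = -539322*1/(57*(21 + 411)) = -539322/(57*432) = -539322/24624 = -539322*1/24624 = -89887/4104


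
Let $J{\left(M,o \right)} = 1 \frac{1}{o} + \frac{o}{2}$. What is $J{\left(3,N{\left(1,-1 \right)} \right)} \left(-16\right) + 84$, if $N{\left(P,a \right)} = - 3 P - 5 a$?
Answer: $60$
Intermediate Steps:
$N{\left(P,a \right)} = - 5 a - 3 P$
$J{\left(M,o \right)} = \frac{1}{o} + \frac{o}{2}$ ($J{\left(M,o \right)} = \frac{1}{o} + o \frac{1}{2} = \frac{1}{o} + \frac{o}{2}$)
$J{\left(3,N{\left(1,-1 \right)} \right)} \left(-16\right) + 84 = \left(\frac{1}{\left(-5\right) \left(-1\right) - 3} + \frac{\left(-5\right) \left(-1\right) - 3}{2}\right) \left(-16\right) + 84 = \left(\frac{1}{5 - 3} + \frac{5 - 3}{2}\right) \left(-16\right) + 84 = \left(\frac{1}{2} + \frac{1}{2} \cdot 2\right) \left(-16\right) + 84 = \left(\frac{1}{2} + 1\right) \left(-16\right) + 84 = \frac{3}{2} \left(-16\right) + 84 = -24 + 84 = 60$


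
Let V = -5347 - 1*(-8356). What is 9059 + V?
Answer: 12068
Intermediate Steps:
V = 3009 (V = -5347 + 8356 = 3009)
9059 + V = 9059 + 3009 = 12068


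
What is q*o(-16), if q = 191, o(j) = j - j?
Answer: 0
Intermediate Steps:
o(j) = 0
q*o(-16) = 191*0 = 0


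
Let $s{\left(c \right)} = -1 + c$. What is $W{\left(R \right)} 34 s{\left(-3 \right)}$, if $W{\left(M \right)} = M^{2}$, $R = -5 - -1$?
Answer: $-2176$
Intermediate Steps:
$R = -4$ ($R = -5 + 1 = -4$)
$W{\left(R \right)} 34 s{\left(-3 \right)} = \left(-4\right)^{2} \cdot 34 \left(-1 - 3\right) = 16 \cdot 34 \left(-4\right) = 544 \left(-4\right) = -2176$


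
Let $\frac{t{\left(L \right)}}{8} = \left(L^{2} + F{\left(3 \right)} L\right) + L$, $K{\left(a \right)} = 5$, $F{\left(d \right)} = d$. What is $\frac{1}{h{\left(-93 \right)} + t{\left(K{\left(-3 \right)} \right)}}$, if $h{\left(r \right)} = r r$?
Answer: $\frac{1}{9009} \approx 0.000111$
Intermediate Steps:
$h{\left(r \right)} = r^{2}$
$t{\left(L \right)} = 8 L^{2} + 32 L$ ($t{\left(L \right)} = 8 \left(\left(L^{2} + 3 L\right) + L\right) = 8 \left(L^{2} + 4 L\right) = 8 L^{2} + 32 L$)
$\frac{1}{h{\left(-93 \right)} + t{\left(K{\left(-3 \right)} \right)}} = \frac{1}{\left(-93\right)^{2} + 8 \cdot 5 \left(4 + 5\right)} = \frac{1}{8649 + 8 \cdot 5 \cdot 9} = \frac{1}{8649 + 360} = \frac{1}{9009}$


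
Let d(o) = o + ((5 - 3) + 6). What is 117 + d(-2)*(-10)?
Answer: 57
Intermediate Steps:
d(o) = 8 + o (d(o) = o + (2 + 6) = o + 8 = 8 + o)
117 + d(-2)*(-10) = 117 + (8 - 2)*(-10) = 117 + 6*(-10) = 117 - 60 = 57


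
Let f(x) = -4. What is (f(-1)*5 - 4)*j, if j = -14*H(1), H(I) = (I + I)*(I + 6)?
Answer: 4704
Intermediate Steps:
H(I) = 2*I*(6 + I) (H(I) = (2*I)*(6 + I) = 2*I*(6 + I))
j = -196 (j = -28*(6 + 1) = -28*7 = -14*14 = -196)
(f(-1)*5 - 4)*j = (-4*5 - 4)*(-196) = (-20 - 4)*(-196) = -24*(-196) = 4704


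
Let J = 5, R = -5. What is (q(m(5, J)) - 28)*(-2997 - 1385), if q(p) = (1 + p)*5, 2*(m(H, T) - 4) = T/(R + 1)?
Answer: 107359/4 ≈ 26840.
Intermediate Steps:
m(H, T) = 4 - T/8 (m(H, T) = 4 + (T/(-5 + 1))/2 = 4 + (T/(-4))/2 = 4 + (T*(-¼))/2 = 4 + (-T/4)/2 = 4 - T/8)
q(p) = 5 + 5*p
(q(m(5, J)) - 28)*(-2997 - 1385) = ((5 + 5*(4 - ⅛*5)) - 28)*(-2997 - 1385) = ((5 + 5*(4 - 5/8)) - 28)*(-4382) = ((5 + 5*(27/8)) - 28)*(-4382) = ((5 + 135/8) - 28)*(-4382) = (175/8 - 28)*(-4382) = -49/8*(-4382) = 107359/4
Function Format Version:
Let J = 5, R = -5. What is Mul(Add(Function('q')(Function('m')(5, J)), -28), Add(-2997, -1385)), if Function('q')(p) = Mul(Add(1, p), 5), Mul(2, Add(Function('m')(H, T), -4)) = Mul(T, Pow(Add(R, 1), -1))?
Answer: Rational(107359, 4) ≈ 26840.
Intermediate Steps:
Function('m')(H, T) = Add(4, Mul(Rational(-1, 8), T)) (Function('m')(H, T) = Add(4, Mul(Rational(1, 2), Mul(T, Pow(Add(-5, 1), -1)))) = Add(4, Mul(Rational(1, 2), Mul(T, Pow(-4, -1)))) = Add(4, Mul(Rational(1, 2), Mul(T, Rational(-1, 4)))) = Add(4, Mul(Rational(1, 2), Mul(Rational(-1, 4), T))) = Add(4, Mul(Rational(-1, 8), T)))
Function('q')(p) = Add(5, Mul(5, p))
Mul(Add(Function('q')(Function('m')(5, J)), -28), Add(-2997, -1385)) = Mul(Add(Add(5, Mul(5, Add(4, Mul(Rational(-1, 8), 5)))), -28), Add(-2997, -1385)) = Mul(Add(Add(5, Mul(5, Add(4, Rational(-5, 8)))), -28), -4382) = Mul(Add(Add(5, Mul(5, Rational(27, 8))), -28), -4382) = Mul(Add(Add(5, Rational(135, 8)), -28), -4382) = Mul(Add(Rational(175, 8), -28), -4382) = Mul(Rational(-49, 8), -4382) = Rational(107359, 4)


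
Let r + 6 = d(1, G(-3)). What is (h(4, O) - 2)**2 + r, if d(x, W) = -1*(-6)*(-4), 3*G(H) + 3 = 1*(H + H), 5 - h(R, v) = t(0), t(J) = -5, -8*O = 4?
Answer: 34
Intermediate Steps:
O = -1/2 (O = -1/8*4 = -1/2 ≈ -0.50000)
h(R, v) = 10 (h(R, v) = 5 - 1*(-5) = 5 + 5 = 10)
G(H) = -1 + 2*H/3 (G(H) = -1 + (1*(H + H))/3 = -1 + (1*(2*H))/3 = -1 + (2*H)/3 = -1 + 2*H/3)
d(x, W) = -24 (d(x, W) = 6*(-4) = -24)
r = -30 (r = -6 - 24 = -30)
(h(4, O) - 2)**2 + r = (10 - 2)**2 - 30 = 8**2 - 30 = 64 - 30 = 34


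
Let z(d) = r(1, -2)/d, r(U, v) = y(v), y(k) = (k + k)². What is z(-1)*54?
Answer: -864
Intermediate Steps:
y(k) = 4*k² (y(k) = (2*k)² = 4*k²)
r(U, v) = 4*v²
z(d) = 16/d (z(d) = (4*(-2)²)/d = (4*4)/d = 16/d)
z(-1)*54 = (16/(-1))*54 = (16*(-1))*54 = -16*54 = -864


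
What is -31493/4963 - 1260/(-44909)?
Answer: -201152251/31840481 ≈ -6.3175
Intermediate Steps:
-31493/4963 - 1260/(-44909) = -31493*1/4963 - 1260*(-1/44909) = -4499/709 + 1260/44909 = -201152251/31840481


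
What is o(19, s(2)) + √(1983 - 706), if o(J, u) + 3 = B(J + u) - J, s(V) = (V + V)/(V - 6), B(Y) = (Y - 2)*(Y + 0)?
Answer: 266 + √1277 ≈ 301.74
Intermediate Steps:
B(Y) = Y*(-2 + Y) (B(Y) = (-2 + Y)*Y = Y*(-2 + Y))
s(V) = 2*V/(-6 + V) (s(V) = (2*V)/(-6 + V) = 2*V/(-6 + V))
o(J, u) = -3 - J + (J + u)*(-2 + J + u) (o(J, u) = -3 + ((J + u)*(-2 + (J + u)) - J) = -3 + ((J + u)*(-2 + J + u) - J) = -3 + (-J + (J + u)*(-2 + J + u)) = -3 - J + (J + u)*(-2 + J + u))
o(19, s(2)) + √(1983 - 706) = (-3 - 1*19 + (19 + 2*2/(-6 + 2))*(-2 + 19 + 2*2/(-6 + 2))) + √(1983 - 706) = (-3 - 19 + (19 + 2*2/(-4))*(-2 + 19 + 2*2/(-4))) + √1277 = (-3 - 19 + (19 + 2*2*(-¼))*(-2 + 19 + 2*2*(-¼))) + √1277 = (-3 - 19 + (19 - 1)*(-2 + 19 - 1)) + √1277 = (-3 - 19 + 18*16) + √1277 = (-3 - 19 + 288) + √1277 = 266 + √1277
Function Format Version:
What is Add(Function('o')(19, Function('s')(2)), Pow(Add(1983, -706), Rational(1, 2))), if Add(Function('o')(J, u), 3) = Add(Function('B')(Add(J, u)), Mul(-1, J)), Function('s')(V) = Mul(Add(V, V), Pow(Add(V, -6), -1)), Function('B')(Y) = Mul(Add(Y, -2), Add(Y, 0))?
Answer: Add(266, Pow(1277, Rational(1, 2))) ≈ 301.74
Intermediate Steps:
Function('B')(Y) = Mul(Y, Add(-2, Y)) (Function('B')(Y) = Mul(Add(-2, Y), Y) = Mul(Y, Add(-2, Y)))
Function('s')(V) = Mul(2, V, Pow(Add(-6, V), -1)) (Function('s')(V) = Mul(Mul(2, V), Pow(Add(-6, V), -1)) = Mul(2, V, Pow(Add(-6, V), -1)))
Function('o')(J, u) = Add(-3, Mul(-1, J), Mul(Add(J, u), Add(-2, J, u))) (Function('o')(J, u) = Add(-3, Add(Mul(Add(J, u), Add(-2, Add(J, u))), Mul(-1, J))) = Add(-3, Add(Mul(Add(J, u), Add(-2, J, u)), Mul(-1, J))) = Add(-3, Add(Mul(-1, J), Mul(Add(J, u), Add(-2, J, u)))) = Add(-3, Mul(-1, J), Mul(Add(J, u), Add(-2, J, u))))
Add(Function('o')(19, Function('s')(2)), Pow(Add(1983, -706), Rational(1, 2))) = Add(Add(-3, Mul(-1, 19), Mul(Add(19, Mul(2, 2, Pow(Add(-6, 2), -1))), Add(-2, 19, Mul(2, 2, Pow(Add(-6, 2), -1))))), Pow(Add(1983, -706), Rational(1, 2))) = Add(Add(-3, -19, Mul(Add(19, Mul(2, 2, Pow(-4, -1))), Add(-2, 19, Mul(2, 2, Pow(-4, -1))))), Pow(1277, Rational(1, 2))) = Add(Add(-3, -19, Mul(Add(19, Mul(2, 2, Rational(-1, 4))), Add(-2, 19, Mul(2, 2, Rational(-1, 4))))), Pow(1277, Rational(1, 2))) = Add(Add(-3, -19, Mul(Add(19, -1), Add(-2, 19, -1))), Pow(1277, Rational(1, 2))) = Add(Add(-3, -19, Mul(18, 16)), Pow(1277, Rational(1, 2))) = Add(Add(-3, -19, 288), Pow(1277, Rational(1, 2))) = Add(266, Pow(1277, Rational(1, 2)))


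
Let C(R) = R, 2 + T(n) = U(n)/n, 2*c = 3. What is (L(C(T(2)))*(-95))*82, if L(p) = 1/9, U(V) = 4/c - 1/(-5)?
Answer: -7790/9 ≈ -865.56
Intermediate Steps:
c = 3/2 (c = (1/2)*3 = 3/2 ≈ 1.5000)
U(V) = 43/15 (U(V) = 4/(3/2) - 1/(-5) = 4*(2/3) - 1*(-1/5) = 8/3 + 1/5 = 43/15)
T(n) = -2 + 43/(15*n)
L(p) = 1/9
(L(C(T(2)))*(-95))*82 = ((1/9)*(-95))*82 = -95/9*82 = -7790/9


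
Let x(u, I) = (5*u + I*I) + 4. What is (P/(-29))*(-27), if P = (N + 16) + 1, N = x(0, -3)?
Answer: 810/29 ≈ 27.931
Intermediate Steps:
x(u, I) = 4 + I² + 5*u (x(u, I) = (5*u + I²) + 4 = (I² + 5*u) + 4 = 4 + I² + 5*u)
N = 13 (N = 4 + (-3)² + 5*0 = 4 + 9 + 0 = 13)
P = 30 (P = (13 + 16) + 1 = 29 + 1 = 30)
(P/(-29))*(-27) = (30/(-29))*(-27) = (30*(-1/29))*(-27) = -30/29*(-27) = 810/29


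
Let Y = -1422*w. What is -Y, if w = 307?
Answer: 436554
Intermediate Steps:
Y = -436554 (Y = -1422*307 = -436554)
-Y = -1*(-436554) = 436554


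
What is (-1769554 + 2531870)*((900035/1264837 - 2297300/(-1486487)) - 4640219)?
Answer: -6650724818964256347799456/1880163757619 ≈ -3.5373e+12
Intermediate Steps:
(-1769554 + 2531870)*((900035/1264837 - 2297300/(-1486487)) - 4640219) = 762316*((900035*(1/1264837) - 2297300*(-1/1486487)) - 4640219) = 762316*((900035/1264837 + 2297300/1486487) - 4640219) = 762316*(4243600367145/1880163757619 - 4640219) = 762316*(-8724367347614711416/1880163757619) = -6650724818964256347799456/1880163757619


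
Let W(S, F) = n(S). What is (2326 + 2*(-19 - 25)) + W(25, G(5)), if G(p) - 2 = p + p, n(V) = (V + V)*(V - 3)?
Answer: 3338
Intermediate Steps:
n(V) = 2*V*(-3 + V) (n(V) = (2*V)*(-3 + V) = 2*V*(-3 + V))
G(p) = 2 + 2*p (G(p) = 2 + (p + p) = 2 + 2*p)
W(S, F) = 2*S*(-3 + S)
(2326 + 2*(-19 - 25)) + W(25, G(5)) = (2326 + 2*(-19 - 25)) + 2*25*(-3 + 25) = (2326 + 2*(-44)) + 2*25*22 = (2326 - 88) + 1100 = 2238 + 1100 = 3338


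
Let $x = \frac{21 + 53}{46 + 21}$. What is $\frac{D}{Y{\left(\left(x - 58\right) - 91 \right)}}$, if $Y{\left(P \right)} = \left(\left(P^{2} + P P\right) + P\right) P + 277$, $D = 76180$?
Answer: $- \frac{1145606267}{96961671334} \approx -0.011815$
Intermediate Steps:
$x = \frac{74}{67} \approx 1.1045$
$Y{\left(P \right)} = 277 + P \left(P + 2 P^{2}\right)$ ($Y{\left(P \right)} = \left(\left(P^{2} + P^{2}\right) + P\right) P + 277 = \left(2 P^{2} + P\right) P + 277 = \left(P + 2 P^{2}\right) P + 277 = P \left(P + 2 P^{2}\right) + 277 = 277 + P \left(P + 2 P^{2}\right)$)
$\frac{D}{Y{\left(\left(x - 58\right) - 91 \right)}} = \frac{76180}{277 + \left(\left(\frac{74}{67} - 58\right) - 91\right)^{2} + 2 \left(\left(\frac{74}{67} - 58\right) - 91\right)^{3}} = \frac{76180}{277 + \left(- \frac{3812}{67} - 91\right)^{2} + 2 \left(- \frac{3812}{67} - 91\right)^{3}} = \frac{76180}{277 + \left(- \frac{9909}{67}\right)^{2} + 2 \left(- \frac{9909}{67}\right)^{3}} = \frac{76180}{277 + \frac{98188281}{4489} + 2 \left(- \frac{972947676429}{300763}\right)} = \frac{76180}{277 + \frac{98188281}{4489} - \frac{1945895352858}{300763}} = \frac{76180}{- \frac{1939233426680}{300763}} = 76180 \left(- \frac{300763}{1939233426680}\right) = - \frac{1145606267}{96961671334}$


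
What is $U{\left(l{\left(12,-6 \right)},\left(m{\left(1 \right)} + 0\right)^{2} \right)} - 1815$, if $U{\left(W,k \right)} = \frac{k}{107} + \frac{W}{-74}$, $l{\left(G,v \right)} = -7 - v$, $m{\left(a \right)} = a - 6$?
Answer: $- \frac{14369213}{7918} \approx -1814.8$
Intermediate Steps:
$m{\left(a \right)} = -6 + a$ ($m{\left(a \right)} = a - 6 = -6 + a$)
$U{\left(W,k \right)} = - \frac{W}{74} + \frac{k}{107}$ ($U{\left(W,k \right)} = k \frac{1}{107} + W \left(- \frac{1}{74}\right) = \frac{k}{107} - \frac{W}{74} = - \frac{W}{74} + \frac{k}{107}$)
$U{\left(l{\left(12,-6 \right)},\left(m{\left(1 \right)} + 0\right)^{2} \right)} - 1815 = \left(- \frac{-7 - -6}{74} + \frac{\left(\left(-6 + 1\right) + 0\right)^{2}}{107}\right) - 1815 = \left(- \frac{-7 + 6}{74} + \frac{\left(-5 + 0\right)^{2}}{107}\right) - 1815 = \left(\left(- \frac{1}{74}\right) \left(-1\right) + \frac{\left(-5\right)^{2}}{107}\right) - 1815 = \left(\frac{1}{74} + \frac{1}{107} \cdot 25\right) - 1815 = \left(\frac{1}{74} + \frac{25}{107}\right) - 1815 = \frac{1957}{7918} - 1815 = - \frac{14369213}{7918}$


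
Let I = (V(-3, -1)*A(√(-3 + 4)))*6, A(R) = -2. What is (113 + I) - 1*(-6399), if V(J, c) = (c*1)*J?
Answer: 6476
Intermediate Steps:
V(J, c) = J*c (V(J, c) = c*J = J*c)
I = -36 (I = (-3*(-1)*(-2))*6 = (3*(-2))*6 = -6*6 = -36)
(113 + I) - 1*(-6399) = (113 - 36) - 1*(-6399) = 77 + 6399 = 6476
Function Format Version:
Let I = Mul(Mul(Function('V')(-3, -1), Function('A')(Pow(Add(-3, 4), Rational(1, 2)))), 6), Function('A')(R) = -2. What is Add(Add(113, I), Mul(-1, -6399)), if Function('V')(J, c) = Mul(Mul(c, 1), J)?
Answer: 6476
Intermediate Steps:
Function('V')(J, c) = Mul(J, c) (Function('V')(J, c) = Mul(c, J) = Mul(J, c))
I = -36 (I = Mul(Mul(Mul(-3, -1), -2), 6) = Mul(Mul(3, -2), 6) = Mul(-6, 6) = -36)
Add(Add(113, I), Mul(-1, -6399)) = Add(Add(113, -36), Mul(-1, -6399)) = Add(77, 6399) = 6476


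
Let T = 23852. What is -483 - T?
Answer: -24335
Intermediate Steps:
-483 - T = -483 - 1*23852 = -483 - 23852 = -24335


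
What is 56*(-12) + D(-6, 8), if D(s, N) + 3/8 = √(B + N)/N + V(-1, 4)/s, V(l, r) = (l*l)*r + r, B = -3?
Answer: -16169/24 + √5/8 ≈ -673.43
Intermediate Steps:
V(l, r) = r + r*l² (V(l, r) = l²*r + r = r*l² + r = r + r*l²)
D(s, N) = -3/8 + 8/s + √(-3 + N)/N (D(s, N) = -3/8 + (√(-3 + N)/N + (4*(1 + (-1)²))/s) = -3/8 + (√(-3 + N)/N + (4*(1 + 1))/s) = -3/8 + (√(-3 + N)/N + (4*2)/s) = -3/8 + (√(-3 + N)/N + 8/s) = -3/8 + (8/s + √(-3 + N)/N) = -3/8 + 8/s + √(-3 + N)/N)
56*(-12) + D(-6, 8) = 56*(-12) + (-3/8 + 8/(-6) + √(-3 + 8)/8) = -672 + (-3/8 + 8*(-⅙) + √5/8) = -672 + (-3/8 - 4/3 + √5/8) = -672 + (-41/24 + √5/8) = -16169/24 + √5/8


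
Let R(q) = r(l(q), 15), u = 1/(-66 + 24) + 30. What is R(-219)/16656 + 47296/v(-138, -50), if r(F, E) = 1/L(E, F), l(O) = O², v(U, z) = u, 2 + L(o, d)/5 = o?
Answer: 2150590741739/1363043760 ≈ 1577.8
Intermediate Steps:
L(o, d) = -10 + 5*o
u = 1259/42 (u = 1/(-42) + 30 = -1/42 + 30 = 1259/42 ≈ 29.976)
v(U, z) = 1259/42
r(F, E) = 1/(-10 + 5*E)
R(q) = 1/65 (R(q) = 1/(5*(-2 + 15)) = (⅕)/13 = (⅕)*(1/13) = 1/65)
R(-219)/16656 + 47296/v(-138, -50) = (1/65)/16656 + 47296/(1259/42) = (1/65)*(1/16656) + 47296*(42/1259) = 1/1082640 + 1986432/1259 = 2150590741739/1363043760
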